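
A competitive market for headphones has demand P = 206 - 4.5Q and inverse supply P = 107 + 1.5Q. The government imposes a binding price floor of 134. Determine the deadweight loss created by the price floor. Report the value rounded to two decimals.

Free-market equilibrium: 206 - 4.5Q = 107 + 1.5Q gives Q* = 16.5, P* = 131.75.
At the floor price 134, quantity demanded is (206 - 134)/4.5 = 16; demand is the short side, so Q = 16 trades at P = 134.
At Q = 16 the demand price is 134 and the supply price is 131. Deadweight loss is the triangle between the curves from 16 to 16.5: (1/2)(134 - 131)(16.5 - 16) = 0.75.

0.75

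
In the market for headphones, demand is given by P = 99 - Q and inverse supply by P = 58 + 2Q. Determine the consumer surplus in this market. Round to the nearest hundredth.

93.39

Set 99 - Q = 58 + 2Q, which gives 41 = 3Q, so Q* = 13.6667 and P* = 99 - (13.6667) = 85.3333.
Consumer surplus is the triangle under demand above P*: (1/2)(13.6667)(99 - 85.3333) = (1/2)(13.6667)(13.6667) = 93.3889.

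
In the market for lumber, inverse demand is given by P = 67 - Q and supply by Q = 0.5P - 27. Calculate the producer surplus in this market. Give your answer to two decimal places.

18.78

Rewriting supply in inverse form: P = 54 + 2Q.
Set 67 - Q = 54 + 2Q, which gives 13 = 3Q, so Q* = 4.3333 and P* = 67 - (4.3333) = 62.6667.
PS is the area between P* and the supply curve from 0 to Q*: (1/2)(4.3333)(8.6667) = 18.7778.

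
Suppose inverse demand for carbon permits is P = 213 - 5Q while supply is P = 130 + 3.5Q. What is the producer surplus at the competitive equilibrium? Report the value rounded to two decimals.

Set 213 - 5Q = 130 + 3.5Q, which gives 83 = 8.5Q, so Q* = 9.7647 and P* = 213 - 5(9.7647) = 164.1765.
PS is the area between P* and the supply curve from 0 to Q*: (1/2)(9.7647)(34.1765) = 166.8616.

166.86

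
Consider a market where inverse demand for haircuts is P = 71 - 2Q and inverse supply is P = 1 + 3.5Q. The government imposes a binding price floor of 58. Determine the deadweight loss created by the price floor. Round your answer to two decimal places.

106.64

Free-market equilibrium: 71 - 2Q = 1 + 3.5Q gives Q* = 12.7273, P* = 45.5455.
At the floor price 58, quantity demanded is (71 - 58)/2 = 6.5; demand is the short side, so Q = 6.5 trades at P = 58.
The lost-trades triangle has base Q* - 6.5 = 6.2273 and height equal to the gap between the curves at Q = 6.5, which is 58 - 23.75 = 34.25. DWL = (1/2)(6.2273)(34.25) = 106.642.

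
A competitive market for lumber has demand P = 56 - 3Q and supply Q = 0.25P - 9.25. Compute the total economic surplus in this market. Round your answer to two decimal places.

25.79

Rewriting supply in inverse form: P = 37 + 4Q.
Setting demand equal to supply, 19 = 7Q, so Q* = 2.7143 and P* = 47.8571.
CS = (1/2)(2.7143)(8.1429) = 11.051 and PS = (1/2)(2.7143)(10.8571) = 14.7347, so total surplus = 25.7857.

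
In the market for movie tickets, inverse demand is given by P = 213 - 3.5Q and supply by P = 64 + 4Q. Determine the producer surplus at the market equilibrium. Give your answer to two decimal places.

789.37

Set 213 - 3.5Q = 64 + 4Q, which gives 149 = 7.5Q, so Q* = 19.8667 and P* = 213 - 3.5(19.8667) = 143.4667.
PS is the area between P* and the supply curve from 0 to Q*: (1/2)(19.8667)(79.4667) = 789.3689.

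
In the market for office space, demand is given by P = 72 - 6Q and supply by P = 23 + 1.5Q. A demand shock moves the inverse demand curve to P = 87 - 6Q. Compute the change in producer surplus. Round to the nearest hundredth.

Initial equilibrium: Q_0 = 6.5333, P_0 = 32.8; CS_0 = (1/2)(6.5333)(39.2) = 128.0533, PS_0 = (1/2)(6.5333)(9.8) = 32.0133.
New equilibrium: 87 - 6Q = 23 + 1.5Q gives Q_1 = 8.5333, P_1 = 35.8; CS_1 = 218.4533, PS_1 = 54.6133.
Change in producer surplus = 54.6133 - 32.0133 = 22.6.

22.60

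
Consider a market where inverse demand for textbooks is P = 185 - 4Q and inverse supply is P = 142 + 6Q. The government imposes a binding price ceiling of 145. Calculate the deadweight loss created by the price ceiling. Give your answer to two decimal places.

72.20

Without the control, 185 - 4Q = 142 + 6Q so Q* = 4.3 and P* = 167.8.
At the ceiling price 145, quantity supplied is (145 - 142)/6 = 0.5; supply is the short side, so Q = 0.5 trades at P = 145.
At Q = 0.5 the demand price is 183 and the supply price is 145. Deadweight loss is the triangle between the curves from 0.5 to 4.3: (1/2)(183 - 145)(4.3 - 0.5) = 72.2.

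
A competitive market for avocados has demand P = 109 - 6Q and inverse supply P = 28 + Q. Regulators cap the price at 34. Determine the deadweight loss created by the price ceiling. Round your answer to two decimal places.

Without the control, 109 - 6Q = 28 + Q so Q* = 11.5714 and P* = 39.5714.
At P = 34, sellers supply (34 - 28)/1 = 6 while buyers want more, so the quantity traded is 6 at price 34.
At Q = 6 the demand price is 73 and the supply price is 34. Deadweight loss is the triangle between the curves from 6 to 11.5714: (1/2)(73 - 34)(11.5714 - 6) = 108.6429.

108.64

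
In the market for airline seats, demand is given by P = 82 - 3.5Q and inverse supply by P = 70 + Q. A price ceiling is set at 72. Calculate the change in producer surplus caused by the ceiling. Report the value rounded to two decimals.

-1.56

Free-market equilibrium: 82 - 3.5Q = 70 + Q gives Q* = 2.6667, P* = 72.6667.
At the ceiling price 72, quantity supplied is (72 - 70)/1 = 2; supply is the short side, so Q = 2 trades at P = 72.
PS goes from (1/2)(2.6667)(2.6667) = 3.5556 to 2 (computed as (72 - 70)(2) - (1/2)(1)(2)^2), a change of -1.5556.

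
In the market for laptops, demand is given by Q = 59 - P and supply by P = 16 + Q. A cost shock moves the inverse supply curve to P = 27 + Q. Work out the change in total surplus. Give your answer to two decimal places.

-206.25

Rewriting demand in inverse form: P = 59 - Q.
Initial equilibrium: Q_0 = 21.5, P_0 = 37.5; CS_0 = (1/2)(21.5)(21.5) = 231.125, PS_0 = (1/2)(21.5)(21.5) = 231.125.
New equilibrium: 59 - Q = 27 + Q gives Q_1 = 16, P_1 = 43; CS_1 = 128, PS_1 = 128.
Change in total surplus = (128 + 128) - (231.125 + 231.125) = -206.25.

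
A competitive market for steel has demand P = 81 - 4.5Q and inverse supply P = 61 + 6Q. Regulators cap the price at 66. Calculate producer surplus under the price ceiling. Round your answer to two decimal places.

Without the control, 81 - 4.5Q = 61 + 6Q so Q* = 1.9048 and P* = 72.4286.
At the ceiling price 66, quantity supplied is (66 - 61)/6 = 0.8333; supply is the short side, so Q = 0.8333 trades at P = 66.
PS is the triangle above supply below 66: (1/2)(0.8333)(66 - 61) = 2.0833.

2.08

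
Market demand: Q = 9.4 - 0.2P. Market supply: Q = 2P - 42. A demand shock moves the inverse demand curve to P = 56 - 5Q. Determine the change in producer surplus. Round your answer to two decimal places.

4.54

Rewriting demand in inverse form: P = 47 - 5Q.
Rewriting supply in inverse form: P = 21 + 0.5Q.
Initial equilibrium: Q_0 = 4.7273, P_0 = 23.3636; CS_0 = (1/2)(4.7273)(23.6364) = 55.8678, PS_0 = (1/2)(4.7273)(2.3636) = 5.5868.
New equilibrium: 56 - 5Q = 21 + 0.5Q gives Q_1 = 6.3636, P_1 = 24.1818; CS_1 = 101.2397, PS_1 = 10.124.
Change in producer surplus = 10.124 - 5.5868 = 4.5372.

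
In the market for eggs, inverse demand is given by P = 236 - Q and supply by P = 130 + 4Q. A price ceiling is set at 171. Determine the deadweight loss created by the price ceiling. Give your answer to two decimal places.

Without the control, 236 - Q = 130 + 4Q so Q* = 21.2 and P* = 214.8.
At the ceiling price 171, quantity supplied is (171 - 130)/4 = 10.25; supply is the short side, so Q = 10.25 trades at P = 171.
The lost-trades triangle has base Q* - 10.25 = 10.95 and height equal to the gap between the curves at Q = 10.25, which is 225.75 - 171 = 54.75. DWL = (1/2)(10.95)(54.75) = 299.7563.

299.76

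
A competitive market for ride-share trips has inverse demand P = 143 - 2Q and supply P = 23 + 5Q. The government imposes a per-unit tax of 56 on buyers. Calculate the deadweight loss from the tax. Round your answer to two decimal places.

224.00

Pre-tax equilibrium: 143 - 2Q = 23 + 5Q gives Q* = 17.1429, P* = 108.7143.
With the tax, buyers' net willingness to pay falls by 56: (143 - 56) - 2Q = 23 + 5Q, so Q_t = 9.1429. Buyers pay P_b = 124.7143; sellers receive P_s = P_b - 56 = 68.7143.
Deadweight loss is the triangle between the curves from Q_t to Q*: (1/2)(17.1429 - 9.1429)(56) = 224.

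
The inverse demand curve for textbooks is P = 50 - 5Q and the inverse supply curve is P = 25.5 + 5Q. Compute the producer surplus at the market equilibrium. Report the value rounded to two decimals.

15.01

Set 50 - 5Q = 25.5 + 5Q, which gives 24.5 = 10Q, so Q* = 2.45 and P* = 50 - 5(2.45) = 37.75.
The supply curve's price intercept is 25.5, so PS = (1/2)(Q*)(P* - 25.5) = (1/2)(2.45)(12.25) = 15.0062.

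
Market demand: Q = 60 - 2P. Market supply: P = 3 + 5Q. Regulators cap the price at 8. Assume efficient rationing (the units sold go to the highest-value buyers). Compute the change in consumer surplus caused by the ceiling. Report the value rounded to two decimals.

15.73

Rewriting demand in inverse form: P = 30 - 0.5Q.
Free-market equilibrium: 30 - 0.5Q = 3 + 5Q gives Q* = 4.9091, P* = 27.5455.
At P = 8, sellers supply (8 - 3)/5 = 1 while buyers want more, so the quantity traded is 1 at price 8.
CS goes from (1/2)(4.9091)(2.4545) = 6.0248 to 21.75 (computed as (30 - 8)(1) - (1/2)(0.5)(1)^2), a change of 15.7252.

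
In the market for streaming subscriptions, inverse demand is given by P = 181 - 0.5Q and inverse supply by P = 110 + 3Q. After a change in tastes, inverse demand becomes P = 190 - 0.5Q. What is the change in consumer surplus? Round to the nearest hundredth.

Initial equilibrium: Q_0 = 20.2857, P_0 = 170.8571; CS_0 = (1/2)(20.2857)(10.1429) = 102.8776, PS_0 = (1/2)(20.2857)(60.8571) = 617.2653.
New equilibrium: 190 - 0.5Q = 110 + 3Q gives Q_1 = 22.8571, P_1 = 178.5714; CS_1 = 130.6122, PS_1 = 783.6735.
Change in consumer surplus = 130.6122 - 102.8776 = 27.7347.

27.73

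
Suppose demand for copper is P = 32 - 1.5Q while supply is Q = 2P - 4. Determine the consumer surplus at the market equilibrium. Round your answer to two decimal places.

Rewriting supply in inverse form: P = 2 + 0.5Q.
Set 32 - 1.5Q = 2 + 0.5Q, which gives 30 = 2Q, so Q* = 15 and P* = 32 - 1.5(15) = 9.5.
The demand choke price is 32, so CS = (1/2)(Q*)(32 - P*) = (1/2)(15)(22.5) = 168.75.

168.75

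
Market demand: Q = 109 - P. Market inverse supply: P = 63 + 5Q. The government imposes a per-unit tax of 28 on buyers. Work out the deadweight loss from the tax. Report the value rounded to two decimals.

Rewriting demand in inverse form: P = 109 - Q.
Pre-tax equilibrium: 109 - Q = 63 + 5Q gives Q* = 7.6667, P* = 101.3333.
A tax on buyers shifts demand down by 28: (109 - 28) - Q = 63 + 5Q, so Q_t = 3. Buyers pay P_b = 106; sellers receive P_s = P_b - 28 = 78.
Deadweight loss is the triangle between the curves from Q_t to Q*: (1/2)(7.6667 - 3)(28) = 65.3333.

65.33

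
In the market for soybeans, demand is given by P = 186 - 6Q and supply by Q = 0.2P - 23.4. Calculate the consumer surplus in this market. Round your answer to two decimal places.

118.04

Rewriting supply in inverse form: P = 117 + 5Q.
Setting demand equal to supply, 69 = 11Q, so Q* = 6.2727 and P* = 148.3636.
The demand choke price is 186, so CS = (1/2)(Q*)(186 - P*) = (1/2)(6.2727)(37.6364) = 118.0413.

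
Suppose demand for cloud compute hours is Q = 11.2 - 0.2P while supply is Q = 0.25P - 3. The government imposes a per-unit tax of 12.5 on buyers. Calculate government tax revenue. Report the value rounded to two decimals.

43.75

Rewriting demand in inverse form: P = 56 - 5Q.
Rewriting supply in inverse form: P = 12 + 4Q.
Without the tax, 56 - 5Q = 12 + 4Q so Q* = 4.8889 and P* = 31.5556.
With the tax, buyers' net willingness to pay falls by 12.5: (56 - 12.5) - 5Q = 12 + 4Q, so Q_t = 3.5. Buyers pay P_b = 38.5; sellers receive P_s = P_b - 12.5 = 26.
Revenue is the tax times quantity traded: 12.5 x 3.5 = 43.75.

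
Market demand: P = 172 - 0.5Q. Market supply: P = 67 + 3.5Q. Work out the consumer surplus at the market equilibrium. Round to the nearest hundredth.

172.27

Setting demand equal to supply, 105 = 4Q, so Q* = 26.25 and P* = 158.875.
Consumer surplus is the triangle under demand above P*: (1/2)(26.25)(172 - 158.875) = (1/2)(26.25)(13.125) = 172.2656.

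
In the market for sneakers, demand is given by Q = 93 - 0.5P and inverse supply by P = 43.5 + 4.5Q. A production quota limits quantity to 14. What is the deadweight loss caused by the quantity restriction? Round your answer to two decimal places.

Rewriting demand in inverse form: P = 186 - 2Q.
Unrestricted equilibrium: Q* = (186 - 43.5)/(2 + 4.5) = 21.9231.
At Q = 14 the demand price is 186 - 2(14) = 158 and the supply price is 43.5 + 4.5(14) = 106.5.
Deadweight loss is the triangle between the curves from 14 to 21.9231: (1/2)(158 - 106.5)(21.9231 - 14) = 204.0192.

204.02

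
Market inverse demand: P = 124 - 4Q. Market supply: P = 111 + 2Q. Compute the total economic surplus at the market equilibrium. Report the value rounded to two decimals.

Equilibrium: 124 - 4Q = 111 + 2Q, so Q* = 2.1667 and P* = 115.3333.
Total surplus is the full triangle between the curves from 0 to Q*: (1/2)(2.1667)(124 - 111) = 14.0833.

14.08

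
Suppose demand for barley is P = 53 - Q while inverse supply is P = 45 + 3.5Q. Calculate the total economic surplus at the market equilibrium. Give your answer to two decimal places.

7.11

Setting demand equal to supply, 8 = 4.5Q, so Q* = 1.7778 and P* = 51.2222.
CS = (1/2)(1.7778)(1.7778) = 1.5802 and PS = (1/2)(1.7778)(6.2222) = 5.5309, so total surplus = 7.1111.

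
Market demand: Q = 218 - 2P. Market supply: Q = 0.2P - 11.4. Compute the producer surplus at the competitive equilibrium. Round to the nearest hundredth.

223.47

Rewriting demand in inverse form: P = 109 - 0.5Q.
Rewriting supply in inverse form: P = 57 + 5Q.
Equilibrium: 109 - 0.5Q = 57 + 5Q, so Q* = 9.4545 and P* = 104.2727.
The supply curve's price intercept is 57, so PS = (1/2)(Q*)(P* - 57) = (1/2)(9.4545)(47.2727) = 223.4711.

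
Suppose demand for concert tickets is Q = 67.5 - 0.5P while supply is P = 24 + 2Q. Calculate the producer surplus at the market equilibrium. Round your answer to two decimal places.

770.06

Rewriting demand in inverse form: P = 135 - 2Q.
Set 135 - 2Q = 24 + 2Q, which gives 111 = 4Q, so Q* = 27.75 and P* = 135 - 2(27.75) = 79.5.
PS is the area between P* and the supply curve from 0 to Q*: (1/2)(27.75)(55.5) = 770.0625.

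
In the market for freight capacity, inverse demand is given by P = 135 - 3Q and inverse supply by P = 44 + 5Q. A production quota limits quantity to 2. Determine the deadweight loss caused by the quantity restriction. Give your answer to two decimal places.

Unrestricted equilibrium: Q* = (135 - 44)/(3 + 5) = 11.375.
At Q = 2 the demand price is 135 - 3(2) = 129 and the supply price is 44 + 5(2) = 54.
DWL = (1/2)(gap between curves at 2) x (Q* - 2) = (1/2)(75)(9.375) = 351.5625.

351.56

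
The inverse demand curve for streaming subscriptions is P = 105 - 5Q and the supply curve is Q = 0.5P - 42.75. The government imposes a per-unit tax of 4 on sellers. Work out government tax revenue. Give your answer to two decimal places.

Rewriting supply in inverse form: P = 85.5 + 2Q.
Pre-tax equilibrium: 105 - 5Q = 85.5 + 2Q gives Q* = 2.7857, P* = 91.0714.
A tax on sellers shifts supply up by 4: 105 - 5Q = 85.5 + 2Q + 4, so Q_t = 2.2143. Buyers pay P_b = 93.9286; sellers receive P_s = P_b - 4 = 89.9286.
Tax revenue = t x Q_t = 4 x 2.2143 = 8.8571.

8.86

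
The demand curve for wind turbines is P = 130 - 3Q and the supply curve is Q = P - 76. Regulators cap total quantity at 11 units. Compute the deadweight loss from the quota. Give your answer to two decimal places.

Rewriting supply in inverse form: P = 76 + Q.
Without the quota, 130 - 3Q = 76 + Q gives Q* = 13.5.
At Q = 11 the demand price is 130 - 3(11) = 97 and the supply price is 76 + (11) = 87.
Deadweight loss is the triangle between the curves from 11 to 13.5: (1/2)(97 - 87)(13.5 - 11) = 12.5.

12.50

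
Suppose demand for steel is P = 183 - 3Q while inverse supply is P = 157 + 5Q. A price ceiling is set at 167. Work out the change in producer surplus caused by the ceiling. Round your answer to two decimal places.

-16.41

Without the control, 183 - 3Q = 157 + 5Q so Q* = 3.25 and P* = 173.25.
At P = 167, sellers supply (167 - 157)/5 = 2 while buyers want more, so the quantity traded is 2 at price 167.
PS goes from (1/2)(3.25)(16.25) = 26.4062 to 10 (computed as (167 - 157)(2) - (1/2)(5)(2)^2), a change of -16.4062.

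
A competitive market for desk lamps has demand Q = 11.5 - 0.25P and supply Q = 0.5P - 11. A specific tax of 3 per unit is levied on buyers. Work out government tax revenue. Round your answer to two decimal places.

Rewriting demand in inverse form: P = 46 - 4Q.
Rewriting supply in inverse form: P = 22 + 2Q.
Without the tax, 46 - 4Q = 22 + 2Q so Q* = 4 and P* = 30.
With the tax, buyers' net willingness to pay falls by 3: (46 - 3) - 4Q = 22 + 2Q, so Q_t = 3.5. Buyers pay P_b = 32; sellers receive P_s = P_b - 3 = 29.
Revenue is the tax times quantity traded: 3 x 3.5 = 10.5.

10.50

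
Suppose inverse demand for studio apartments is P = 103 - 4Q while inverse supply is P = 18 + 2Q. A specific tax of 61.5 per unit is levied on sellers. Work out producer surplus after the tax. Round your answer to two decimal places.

Without the tax, 103 - 4Q = 18 + 2Q so Q* = 14.1667 and P* = 46.3333.
A tax on sellers shifts supply up by 61.5: 103 - 4Q = 18 + 2Q + 61.5, so Q_t = 3.9167. Buyers pay P_b = 87.3333; sellers receive P_s = P_b - 61.5 = 25.8333.
Producer surplus is the triangle above supply below P_s: (1/2)(3.9167)(25.8333 - 18) = 15.3403.

15.34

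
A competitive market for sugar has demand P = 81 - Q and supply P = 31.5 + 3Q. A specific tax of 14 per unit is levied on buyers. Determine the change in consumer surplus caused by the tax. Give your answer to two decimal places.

Without the tax, 81 - Q = 31.5 + 3Q so Q* = 12.375 and P* = 68.625.
With the tax, buyers' net willingness to pay falls by 14: (81 - 14) - Q = 31.5 + 3Q, so Q_t = 8.875. Buyers pay P_b = 72.125; sellers receive P_s = P_b - 14 = 58.125.
Consumers lose the trapezoid between P* and P_b out to Q_t plus the triangle from Q_t to Q*: change in CS = 39.3828 - 76.5703 = -37.1875.

-37.19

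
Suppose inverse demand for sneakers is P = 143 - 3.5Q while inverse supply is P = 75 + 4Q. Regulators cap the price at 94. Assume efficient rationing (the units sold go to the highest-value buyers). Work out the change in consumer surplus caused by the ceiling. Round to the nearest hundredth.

Free-market equilibrium: 143 - 3.5Q = 75 + 4Q gives Q* = 9.0667, P* = 111.2667.
At P = 94, sellers supply (94 - 75)/4 = 4.75 while buyers want more, so the quantity traded is 4.75 at price 94.
CS goes from (1/2)(9.0667)(31.7333) = 143.8578 to 193.2656 (computed as (143 - 94)(4.75) - (1/2)(3.5)(4.75)^2), a change of 49.4078.

49.41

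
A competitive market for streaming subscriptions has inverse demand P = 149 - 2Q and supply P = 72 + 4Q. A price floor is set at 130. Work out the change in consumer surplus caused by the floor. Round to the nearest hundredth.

-74.44

Free-market equilibrium: 149 - 2Q = 72 + 4Q gives Q* = 12.8333, P* = 123.3333.
At the floor price 130, quantity demanded is (149 - 130)/2 = 9.5; demand is the short side, so Q = 9.5 trades at P = 130.
CS goes from (1/2)(12.8333)(25.6667) = 164.6944 to 90.25 (computed as (149 - 130)(9.5) - (1/2)(2)(9.5)^2), a change of -74.4444.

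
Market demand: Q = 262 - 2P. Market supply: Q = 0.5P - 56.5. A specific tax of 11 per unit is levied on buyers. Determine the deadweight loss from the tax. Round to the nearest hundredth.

24.20

Rewriting demand in inverse form: P = 131 - 0.5Q.
Rewriting supply in inverse form: P = 113 + 2Q.
Without the tax, 131 - 0.5Q = 113 + 2Q so Q* = 7.2 and P* = 127.4.
A tax on buyers shifts demand down by 11: (131 - 11) - 0.5Q = 113 + 2Q, so Q_t = 2.8. Buyers pay P_b = 129.6; sellers receive P_s = P_b - 11 = 118.6.
Deadweight loss is the triangle between the curves from Q_t to Q*: (1/2)(7.2 - 2.8)(11) = 24.2.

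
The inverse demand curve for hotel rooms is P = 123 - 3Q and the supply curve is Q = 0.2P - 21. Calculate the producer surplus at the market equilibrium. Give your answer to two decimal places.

Rewriting supply in inverse form: P = 105 + 5Q.
Equilibrium: 123 - 3Q = 105 + 5Q, so Q* = 2.25 and P* = 116.25.
PS is the area between P* and the supply curve from 0 to Q*: (1/2)(2.25)(11.25) = 12.6562.

12.66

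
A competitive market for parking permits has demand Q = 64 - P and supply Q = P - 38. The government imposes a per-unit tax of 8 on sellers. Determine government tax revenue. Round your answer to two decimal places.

Rewriting demand in inverse form: P = 64 - Q.
Rewriting supply in inverse form: P = 38 + Q.
Pre-tax equilibrium: 64 - Q = 38 + Q gives Q* = 13, P* = 51.
With the tax, sellers need 8 more per unit: 64 - Q = 38 + Q + 8, so Q_t = 9. Buyers pay P_b = 55; sellers receive P_s = P_b - 8 = 47.
Tax revenue = t x Q_t = 8 x 9 = 72.

72.00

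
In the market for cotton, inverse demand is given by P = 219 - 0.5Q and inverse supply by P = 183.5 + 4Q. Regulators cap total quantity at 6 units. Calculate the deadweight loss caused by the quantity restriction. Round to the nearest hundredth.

8.03

Without the quota, 219 - 0.5Q = 183.5 + 4Q gives Q* = 7.8889.
At Q = 6 the demand price is 219 - 0.5(6) = 216 and the supply price is 183.5 + 4(6) = 207.5.
Deadweight loss is the triangle between the curves from 6 to 7.8889: (1/2)(216 - 207.5)(7.8889 - 6) = 8.0278.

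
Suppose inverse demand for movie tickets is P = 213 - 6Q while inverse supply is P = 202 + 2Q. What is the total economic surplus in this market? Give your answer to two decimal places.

7.56

Equilibrium: 213 - 6Q = 202 + 2Q, so Q* = 1.375 and P* = 204.75.
Total surplus is the full triangle between the curves from 0 to Q*: (1/2)(1.375)(213 - 202) = 7.5625.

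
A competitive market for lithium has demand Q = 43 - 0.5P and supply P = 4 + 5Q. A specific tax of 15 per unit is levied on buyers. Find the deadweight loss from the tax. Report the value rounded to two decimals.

16.07

Rewriting demand in inverse form: P = 86 - 2Q.
Pre-tax equilibrium: 86 - 2Q = 4 + 5Q gives Q* = 11.7143, P* = 62.5714.
With the tax, buyers' net willingness to pay falls by 15: (86 - 15) - 2Q = 4 + 5Q, so Q_t = 9.5714. Buyers pay P_b = 66.8571; sellers receive P_s = P_b - 15 = 51.8571.
The welfare triangle lost has base Q* - Q_t = 2.1429 and height t = 15, so DWL = (1/2)(2.1429)(15) = 16.0714.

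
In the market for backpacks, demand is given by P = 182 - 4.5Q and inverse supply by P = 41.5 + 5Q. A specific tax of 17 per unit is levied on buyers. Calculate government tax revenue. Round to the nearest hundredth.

221.00

Pre-tax equilibrium: 182 - 4.5Q = 41.5 + 5Q gives Q* = 14.7895, P* = 115.4474.
With the tax, buyers' net willingness to pay falls by 17: (182 - 17) - 4.5Q = 41.5 + 5Q, so Q_t = 13. Buyers pay P_b = 123.5; sellers receive P_s = P_b - 17 = 106.5.
Tax revenue = t x Q_t = 17 x 13 = 221.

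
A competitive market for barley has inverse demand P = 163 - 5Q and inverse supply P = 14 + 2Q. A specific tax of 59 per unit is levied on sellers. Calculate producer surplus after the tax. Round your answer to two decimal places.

Pre-tax equilibrium: 163 - 5Q = 14 + 2Q gives Q* = 21.2857, P* = 56.5714.
With the tax, sellers need 59 more per unit: 163 - 5Q = 14 + 2Q + 59, so Q_t = 12.8571. Buyers pay P_b = 98.7143; sellers receive P_s = P_b - 59 = 39.7143.
PS = (1/2)(Q_t)(P_s - 14) = (1/2)(12.8571)(25.7143) = 165.3061.

165.31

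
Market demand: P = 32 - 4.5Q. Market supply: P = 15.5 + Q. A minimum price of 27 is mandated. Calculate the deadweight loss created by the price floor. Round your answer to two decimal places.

Without the control, 32 - 4.5Q = 15.5 + Q so Q* = 3 and P* = 18.5.
At P = 27, buyers demand (32 - 27)/4.5 = 1.1111 while sellers would supply more, so the quantity traded is 1.1111 at price 27.
The lost-trades triangle has base Q* - 1.1111 = 1.8889 and height equal to the gap between the curves at Q = 1.1111, which is 27 - 16.6111 = 10.3889. DWL = (1/2)(1.8889)(10.3889) = 9.8117.

9.81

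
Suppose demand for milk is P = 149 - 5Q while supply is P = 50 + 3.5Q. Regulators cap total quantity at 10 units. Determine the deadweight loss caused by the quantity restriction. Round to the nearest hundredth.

11.53

Unrestricted equilibrium: Q* = (149 - 50)/(5 + 3.5) = 11.6471.
At Q = 10 the demand price is 149 - 5(10) = 99 and the supply price is 50 + 3.5(10) = 85.
Deadweight loss is the triangle between the curves from 10 to 11.6471: (1/2)(99 - 85)(11.6471 - 10) = 11.5294.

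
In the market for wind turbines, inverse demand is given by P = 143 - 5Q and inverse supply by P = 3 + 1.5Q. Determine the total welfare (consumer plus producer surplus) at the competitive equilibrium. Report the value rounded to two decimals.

1507.69

Set 143 - 5Q = 3 + 1.5Q, which gives 140 = 6.5Q, so Q* = 21.5385 and P* = 143 - 5(21.5385) = 35.3077.
CS = (1/2)(21.5385)(107.6923) = 1159.7633 and PS = (1/2)(21.5385)(32.3077) = 347.929, so total surplus = 1507.6923.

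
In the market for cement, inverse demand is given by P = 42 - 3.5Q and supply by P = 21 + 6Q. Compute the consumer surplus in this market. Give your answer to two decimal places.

Equilibrium: 42 - 3.5Q = 21 + 6Q, so Q* = 2.2105 and P* = 34.2632.
The demand choke price is 42, so CS = (1/2)(Q*)(42 - P*) = (1/2)(2.2105)(7.7368) = 8.5512.

8.55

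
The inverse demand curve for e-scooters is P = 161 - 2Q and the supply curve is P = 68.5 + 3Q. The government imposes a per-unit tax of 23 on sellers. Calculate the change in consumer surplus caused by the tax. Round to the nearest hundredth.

Pre-tax equilibrium: 161 - 2Q = 68.5 + 3Q gives Q* = 18.5, P* = 124.
With the tax, sellers need 23 more per unit: 161 - 2Q = 68.5 + 3Q + 23, so Q_t = 13.9. Buyers pay P_b = 133.2; sellers receive P_s = P_b - 23 = 110.2.
Consumers lose the trapezoid between P* and P_b out to Q_t plus the triangle from Q_t to Q*: change in CS = 193.21 - 342.25 = -149.04.

-149.04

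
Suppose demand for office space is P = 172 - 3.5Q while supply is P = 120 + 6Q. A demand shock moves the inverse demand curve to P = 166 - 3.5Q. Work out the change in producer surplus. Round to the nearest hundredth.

Initial equilibrium: Q_0 = 5.4737, P_0 = 152.8421; CS_0 = (1/2)(5.4737)(19.1579) = 52.4321, PS_0 = (1/2)(5.4737)(32.8421) = 89.8837.
New equilibrium: 166 - 3.5Q = 120 + 6Q gives Q_1 = 4.8421, P_1 = 149.0526; CS_1 = 41.0305, PS_1 = 70.338.
Change in producer surplus = 70.338 - 89.8837 = -19.5457.

-19.55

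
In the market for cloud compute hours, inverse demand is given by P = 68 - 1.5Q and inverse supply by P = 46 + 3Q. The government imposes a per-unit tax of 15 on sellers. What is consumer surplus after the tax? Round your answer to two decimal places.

1.81

Pre-tax equilibrium: 68 - 1.5Q = 46 + 3Q gives Q* = 4.8889, P* = 60.6667.
A tax on sellers shifts supply up by 15: 68 - 1.5Q = 46 + 3Q + 15, so Q_t = 1.5556. Buyers pay P_b = 65.6667; sellers receive P_s = P_b - 15 = 50.6667.
CS = (1/2)(Q_t)(68 - P_b) = (1/2)(1.5556)(2.3333) = 1.8148.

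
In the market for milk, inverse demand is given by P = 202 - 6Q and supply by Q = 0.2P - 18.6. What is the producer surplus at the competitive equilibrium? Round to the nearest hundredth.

Rewriting supply in inverse form: P = 93 + 5Q.
Set 202 - 6Q = 93 + 5Q, which gives 109 = 11Q, so Q* = 9.9091 and P* = 202 - 6(9.9091) = 142.5455.
The supply curve's price intercept is 93, so PS = (1/2)(Q*)(P* - 93) = (1/2)(9.9091)(49.5455) = 245.4752.

245.48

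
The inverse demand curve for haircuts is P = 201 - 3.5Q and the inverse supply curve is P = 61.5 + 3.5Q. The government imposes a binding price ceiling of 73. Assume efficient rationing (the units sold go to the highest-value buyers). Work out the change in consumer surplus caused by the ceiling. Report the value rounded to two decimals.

Free-market equilibrium: 201 - 3.5Q = 61.5 + 3.5Q gives Q* = 19.9286, P* = 131.25.
At the ceiling price 73, quantity supplied is (73 - 61.5)/3.5 = 3.2857; supply is the short side, so Q = 3.2857 trades at P = 73.
CS goes from (1/2)(19.9286)(69.75) = 695.0089 to 401.6786 (computed as (201 - 73)(3.2857) - (1/2)(3.5)(3.2857)^2), a change of -293.3304.

-293.33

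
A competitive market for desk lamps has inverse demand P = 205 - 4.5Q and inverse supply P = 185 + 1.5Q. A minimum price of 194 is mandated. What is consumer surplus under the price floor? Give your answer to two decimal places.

13.44

Free-market equilibrium: 205 - 4.5Q = 185 + 1.5Q gives Q* = 3.3333, P* = 190.
At the floor price 194, quantity demanded is (205 - 194)/4.5 = 2.4444; demand is the short side, so Q = 2.4444 trades at P = 194.
CS is the triangle under demand above 194: (1/2)(2.4444)(205 - 194) = 13.4444.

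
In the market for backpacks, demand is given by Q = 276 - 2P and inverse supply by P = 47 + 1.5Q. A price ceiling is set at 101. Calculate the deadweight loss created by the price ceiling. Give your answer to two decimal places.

90.25

Rewriting demand in inverse form: P = 138 - 0.5Q.
Without the control, 138 - 0.5Q = 47 + 1.5Q so Q* = 45.5 and P* = 115.25.
At the ceiling price 101, quantity supplied is (101 - 47)/1.5 = 36; supply is the short side, so Q = 36 trades at P = 101.
The lost-trades triangle has base Q* - 36 = 9.5 and height equal to the gap between the curves at Q = 36, which is 120 - 101 = 19. DWL = (1/2)(9.5)(19) = 90.25.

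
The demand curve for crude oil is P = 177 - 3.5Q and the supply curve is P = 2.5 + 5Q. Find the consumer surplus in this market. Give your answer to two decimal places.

737.55

Setting demand equal to supply, 174.5 = 8.5Q, so Q* = 20.5294 and P* = 105.1471.
CS is the area between the demand curve and P* from 0 to Q*: (1/2)(20.5294)(71.8529) = 737.5493.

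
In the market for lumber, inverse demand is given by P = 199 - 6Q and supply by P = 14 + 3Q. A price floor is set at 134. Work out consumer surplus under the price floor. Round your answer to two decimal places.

Without the control, 199 - 6Q = 14 + 3Q so Q* = 20.5556 and P* = 75.6667.
At the floor price 134, quantity demanded is (199 - 134)/6 = 10.8333; demand is the short side, so Q = 10.8333 trades at P = 134.
CS is the triangle under demand above 134: (1/2)(10.8333)(199 - 134) = 352.0833.

352.08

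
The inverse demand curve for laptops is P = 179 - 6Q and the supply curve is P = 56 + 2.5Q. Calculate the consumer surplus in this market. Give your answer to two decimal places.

628.19

Equilibrium: 179 - 6Q = 56 + 2.5Q, so Q* = 14.4706 and P* = 92.1765.
Consumer surplus is the triangle under demand above P*: (1/2)(14.4706)(179 - 92.1765) = (1/2)(14.4706)(86.8235) = 628.1938.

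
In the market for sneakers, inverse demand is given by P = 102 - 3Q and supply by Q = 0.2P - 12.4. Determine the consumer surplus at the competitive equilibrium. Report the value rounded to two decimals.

37.50

Rewriting supply in inverse form: P = 62 + 5Q.
Equilibrium: 102 - 3Q = 62 + 5Q, so Q* = 5 and P* = 87.
The demand choke price is 102, so CS = (1/2)(Q*)(102 - P*) = (1/2)(5)(15) = 37.5.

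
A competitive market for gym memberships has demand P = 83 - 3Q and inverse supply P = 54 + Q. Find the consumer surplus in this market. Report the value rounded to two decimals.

78.84

Set 83 - 3Q = 54 + Q, which gives 29 = 4Q, so Q* = 7.25 and P* = 83 - 3(7.25) = 61.25.
CS is the area between the demand curve and P* from 0 to Q*: (1/2)(7.25)(21.75) = 78.8438.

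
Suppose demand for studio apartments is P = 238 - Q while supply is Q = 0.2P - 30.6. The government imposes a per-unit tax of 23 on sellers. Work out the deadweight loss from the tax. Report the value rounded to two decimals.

Rewriting supply in inverse form: P = 153 + 5Q.
Without the tax, 238 - Q = 153 + 5Q so Q* = 14.1667 and P* = 223.8333.
With the tax, sellers need 23 more per unit: 238 - Q = 153 + 5Q + 23, so Q_t = 10.3333. Buyers pay P_b = 227.6667; sellers receive P_s = P_b - 23 = 204.6667.
Deadweight loss is the triangle between the curves from Q_t to Q*: (1/2)(14.1667 - 10.3333)(23) = 44.0833.

44.08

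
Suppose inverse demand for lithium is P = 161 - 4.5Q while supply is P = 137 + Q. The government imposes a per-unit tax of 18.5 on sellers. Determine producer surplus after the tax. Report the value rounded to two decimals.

Pre-tax equilibrium: 161 - 4.5Q = 137 + Q gives Q* = 4.3636, P* = 141.3636.
With the tax, sellers need 18.5 more per unit: 161 - 4.5Q = 137 + Q + 18.5, so Q_t = 1. Buyers pay P_b = 156.5; sellers receive P_s = P_b - 18.5 = 138.
Producer surplus is the triangle above supply below P_s: (1/2)(1)(138 - 137) = 0.5.

0.50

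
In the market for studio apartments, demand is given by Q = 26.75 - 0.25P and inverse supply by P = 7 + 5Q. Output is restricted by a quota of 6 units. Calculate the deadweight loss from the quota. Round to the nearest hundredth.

117.56

Rewriting demand in inverse form: P = 107 - 4Q.
Without the quota, 107 - 4Q = 7 + 5Q gives Q* = 11.1111.
At Q = 6 the demand price is 107 - 4(6) = 83 and the supply price is 7 + 5(6) = 37.
Deadweight loss is the triangle between the curves from 6 to 11.1111: (1/2)(83 - 37)(11.1111 - 6) = 117.5556.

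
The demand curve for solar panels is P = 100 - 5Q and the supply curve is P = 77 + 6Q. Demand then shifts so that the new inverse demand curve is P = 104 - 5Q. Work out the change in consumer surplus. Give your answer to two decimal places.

4.13

Initial equilibrium: Q_0 = 2.0909, P_0 = 89.5455; CS_0 = (1/2)(2.0909)(10.4545) = 10.9298, PS_0 = (1/2)(2.0909)(12.5455) = 13.1157.
New equilibrium: 104 - 5Q = 77 + 6Q gives Q_1 = 2.4545, P_1 = 91.7273; CS_1 = 15.062, PS_1 = 18.0744.
Change in consumer surplus = 15.062 - 10.9298 = 4.1322.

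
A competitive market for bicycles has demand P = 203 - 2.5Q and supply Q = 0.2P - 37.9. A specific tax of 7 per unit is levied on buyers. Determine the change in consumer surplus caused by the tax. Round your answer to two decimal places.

-3.11

Rewriting supply in inverse form: P = 189.5 + 5Q.
Without the tax, 203 - 2.5Q = 189.5 + 5Q so Q* = 1.8 and P* = 198.5.
With the tax, buyers' net willingness to pay falls by 7: (203 - 7) - 2.5Q = 189.5 + 5Q, so Q_t = 0.8667. Buyers pay P_b = 200.8333; sellers receive P_s = P_b - 7 = 193.8333.
Consumers lose the trapezoid between P* and P_b out to Q_t plus the triangle from Q_t to Q*: change in CS = 0.9389 - 4.05 = -3.1111.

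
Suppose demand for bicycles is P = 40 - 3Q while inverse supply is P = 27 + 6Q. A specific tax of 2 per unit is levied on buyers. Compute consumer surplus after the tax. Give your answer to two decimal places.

Without the tax, 40 - 3Q = 27 + 6Q so Q* = 1.4444 and P* = 35.6667.
A tax on buyers shifts demand down by 2: (40 - 2) - 3Q = 27 + 6Q, so Q_t = 1.2222. Buyers pay P_b = 36.3333; sellers receive P_s = P_b - 2 = 34.3333.
CS = (1/2)(Q_t)(40 - P_b) = (1/2)(1.2222)(3.6667) = 2.2407.

2.24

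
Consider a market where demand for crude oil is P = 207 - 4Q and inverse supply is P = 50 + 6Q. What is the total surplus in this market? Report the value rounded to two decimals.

Equilibrium: 207 - 4Q = 50 + 6Q, so Q* = 15.7 and P* = 144.2.
CS = (1/2)(15.7)(62.8) = 492.98 and PS = (1/2)(15.7)(94.2) = 739.47, so total surplus = 1232.45.

1232.45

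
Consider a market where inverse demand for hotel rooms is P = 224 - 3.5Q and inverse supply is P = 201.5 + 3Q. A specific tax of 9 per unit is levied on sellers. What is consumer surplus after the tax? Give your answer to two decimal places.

7.55

Pre-tax equilibrium: 224 - 3.5Q = 201.5 + 3Q gives Q* = 3.4615, P* = 211.8846.
A tax on sellers shifts supply up by 9: 224 - 3.5Q = 201.5 + 3Q + 9, so Q_t = 2.0769. Buyers pay P_b = 216.7308; sellers receive P_s = P_b - 9 = 207.7308.
CS = (1/2)(Q_t)(224 - P_b) = (1/2)(2.0769)(7.2692) = 7.5488.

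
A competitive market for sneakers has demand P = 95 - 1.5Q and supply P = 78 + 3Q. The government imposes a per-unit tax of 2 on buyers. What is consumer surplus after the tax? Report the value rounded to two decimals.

Pre-tax equilibrium: 95 - 1.5Q = 78 + 3Q gives Q* = 3.7778, P* = 89.3333.
With the tax, buyers' net willingness to pay falls by 2: (95 - 2) - 1.5Q = 78 + 3Q, so Q_t = 3.3333. Buyers pay P_b = 90; sellers receive P_s = P_b - 2 = 88.
Consumer surplus is the triangle under demand above P_b: (1/2)(3.3333)(95 - 90) = 8.3333.

8.33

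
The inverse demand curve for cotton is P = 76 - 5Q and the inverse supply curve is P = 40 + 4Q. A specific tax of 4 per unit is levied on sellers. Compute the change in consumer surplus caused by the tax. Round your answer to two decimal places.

-8.40

Without the tax, 76 - 5Q = 40 + 4Q so Q* = 4 and P* = 56.
A tax on sellers shifts supply up by 4: 76 - 5Q = 40 + 4Q + 4, so Q_t = 3.5556. Buyers pay P_b = 58.2222; sellers receive P_s = P_b - 4 = 54.2222.
CS falls from (1/2)(4)(20) = 40 to (1/2)(3.5556)(17.7778) = 31.6049, a change of -8.3951.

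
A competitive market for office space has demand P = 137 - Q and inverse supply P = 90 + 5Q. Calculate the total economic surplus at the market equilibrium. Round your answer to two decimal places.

184.08

Set 137 - Q = 90 + 5Q, which gives 47 = 6Q, so Q* = 7.8333 and P* = 137 - (7.8333) = 129.1667.
CS = (1/2)(7.8333)(7.8333) = 30.6806 and PS = (1/2)(7.8333)(39.1667) = 153.4028, so total surplus = 184.0833.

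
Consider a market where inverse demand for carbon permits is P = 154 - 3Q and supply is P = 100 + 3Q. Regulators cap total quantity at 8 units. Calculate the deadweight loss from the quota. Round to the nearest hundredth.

Unrestricted equilibrium: Q* = (154 - 100)/(3 + 3) = 9.
At Q = 8 the demand price is 154 - 3(8) = 130 and the supply price is 100 + 3(8) = 124.
Deadweight loss is the triangle between the curves from 8 to 9: (1/2)(130 - 124)(9 - 8) = 3.

3.00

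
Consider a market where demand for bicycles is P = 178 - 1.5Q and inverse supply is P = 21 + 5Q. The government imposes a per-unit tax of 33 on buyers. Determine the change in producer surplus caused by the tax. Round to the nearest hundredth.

-548.70

Pre-tax equilibrium: 178 - 1.5Q = 21 + 5Q gives Q* = 24.1538, P* = 141.7692.
With the tax, buyers' net willingness to pay falls by 33: (178 - 33) - 1.5Q = 21 + 5Q, so Q_t = 19.0769. Buyers pay P_b = 149.3846; sellers receive P_s = P_b - 33 = 116.3846.
Producers lose the trapezoid between P_s and P* out to Q_t plus the triangle from Q_t to Q*: change in PS = 909.8225 - 1458.5207 = -548.6982.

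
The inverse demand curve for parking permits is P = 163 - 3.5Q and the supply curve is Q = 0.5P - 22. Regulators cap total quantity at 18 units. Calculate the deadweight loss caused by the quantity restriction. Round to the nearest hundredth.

Rewriting supply in inverse form: P = 44 + 2Q.
Without the quota, 163 - 3.5Q = 44 + 2Q gives Q* = 21.6364.
At Q = 18 the demand price is 163 - 3.5(18) = 100 and the supply price is 44 + 2(18) = 80.
Deadweight loss is the triangle between the curves from 18 to 21.6364: (1/2)(100 - 80)(21.6364 - 18) = 36.3636.

36.36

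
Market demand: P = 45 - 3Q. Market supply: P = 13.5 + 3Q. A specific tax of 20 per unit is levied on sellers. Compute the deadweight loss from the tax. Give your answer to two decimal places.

Pre-tax equilibrium: 45 - 3Q = 13.5 + 3Q gives Q* = 5.25, P* = 29.25.
With the tax, sellers need 20 more per unit: 45 - 3Q = 13.5 + 3Q + 20, so Q_t = 1.9167. Buyers pay P_b = 39.25; sellers receive P_s = P_b - 20 = 19.25.
Deadweight loss is the triangle between the curves from Q_t to Q*: (1/2)(5.25 - 1.9167)(20) = 33.3333.

33.33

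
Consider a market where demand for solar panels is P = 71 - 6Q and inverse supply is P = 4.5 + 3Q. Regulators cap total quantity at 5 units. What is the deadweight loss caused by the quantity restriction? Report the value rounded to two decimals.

Without the quota, 71 - 6Q = 4.5 + 3Q gives Q* = 7.3889.
At Q = 5 the demand price is 71 - 6(5) = 41 and the supply price is 4.5 + 3(5) = 19.5.
Deadweight loss is the triangle between the curves from 5 to 7.3889: (1/2)(41 - 19.5)(7.3889 - 5) = 25.6806.

25.68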